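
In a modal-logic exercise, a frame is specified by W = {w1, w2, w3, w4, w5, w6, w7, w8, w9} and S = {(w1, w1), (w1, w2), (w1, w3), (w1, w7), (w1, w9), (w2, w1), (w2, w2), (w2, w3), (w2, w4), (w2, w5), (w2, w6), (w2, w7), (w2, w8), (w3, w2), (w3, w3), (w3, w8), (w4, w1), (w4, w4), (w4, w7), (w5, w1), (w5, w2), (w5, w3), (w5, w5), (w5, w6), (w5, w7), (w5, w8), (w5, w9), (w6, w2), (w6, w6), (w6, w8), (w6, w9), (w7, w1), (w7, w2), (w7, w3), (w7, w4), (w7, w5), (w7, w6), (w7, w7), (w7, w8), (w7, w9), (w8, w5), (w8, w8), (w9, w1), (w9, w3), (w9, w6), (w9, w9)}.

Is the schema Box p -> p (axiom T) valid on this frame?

Axiom T corresponds to the accessibility relation being reflexive.
Reflexive: yes — every world is S-related to itself.

Yes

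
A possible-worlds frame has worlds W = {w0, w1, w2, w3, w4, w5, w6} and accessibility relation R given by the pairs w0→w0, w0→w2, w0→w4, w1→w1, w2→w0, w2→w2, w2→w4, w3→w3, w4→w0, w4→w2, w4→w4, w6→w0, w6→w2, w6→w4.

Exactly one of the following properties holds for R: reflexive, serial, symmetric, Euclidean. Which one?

Reflexive: no — w5 is not related to itself.
Serial: no — w5 has no R-successor.
Symmetric: no — w6 R w0 but not w0 R w6.
Euclidean: yes — any two successors of a common world are R-related.
Only Euclidean holds.

Euclidean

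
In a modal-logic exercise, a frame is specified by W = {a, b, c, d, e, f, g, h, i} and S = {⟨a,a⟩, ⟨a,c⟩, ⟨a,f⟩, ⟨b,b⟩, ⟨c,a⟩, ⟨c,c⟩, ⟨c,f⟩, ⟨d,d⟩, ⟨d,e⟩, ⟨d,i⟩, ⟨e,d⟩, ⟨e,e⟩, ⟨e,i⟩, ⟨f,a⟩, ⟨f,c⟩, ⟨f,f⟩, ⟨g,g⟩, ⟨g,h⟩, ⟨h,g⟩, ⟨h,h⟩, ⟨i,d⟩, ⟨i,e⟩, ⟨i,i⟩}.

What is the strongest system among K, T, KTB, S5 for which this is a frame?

S5

Reflexive (axiom T): yes — every world is S-related to itself.
Symmetric (axiom B): yes — every pair in S has its reverse in S.
Euclidean (axiom 5): yes — any two successors of a common world are S-related.
So F validates K, T, KTB, S5. The strongest is S5.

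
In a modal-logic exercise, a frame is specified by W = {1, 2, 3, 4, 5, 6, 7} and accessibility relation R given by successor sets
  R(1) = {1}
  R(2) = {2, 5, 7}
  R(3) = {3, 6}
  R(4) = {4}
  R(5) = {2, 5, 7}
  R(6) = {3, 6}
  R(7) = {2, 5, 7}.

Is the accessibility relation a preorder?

Yes

Reflexive: yes — every world is R-related to itself.
Transitive: yes — every two-step R-path is closed by a direct edge.
So R is a preorder.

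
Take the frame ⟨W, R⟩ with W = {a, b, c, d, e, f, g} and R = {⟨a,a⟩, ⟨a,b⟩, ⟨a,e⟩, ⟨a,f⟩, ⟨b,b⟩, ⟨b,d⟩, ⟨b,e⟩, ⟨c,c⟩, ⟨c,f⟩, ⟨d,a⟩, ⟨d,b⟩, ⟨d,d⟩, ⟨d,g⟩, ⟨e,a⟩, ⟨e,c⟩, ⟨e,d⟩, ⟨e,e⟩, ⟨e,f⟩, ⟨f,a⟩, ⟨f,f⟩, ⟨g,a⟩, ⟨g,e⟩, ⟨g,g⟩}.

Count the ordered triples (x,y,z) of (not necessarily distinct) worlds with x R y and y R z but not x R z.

23

Enumerating: (a,b,d), (a,e,c), (a,e,d), (b,d,a), (b,d,g), (b,e,a), (b,e,c), (b,e,f), (c,f,a), (d,a,e), (d,a,f), (d,b,e), … and 11 more.
Total: 23.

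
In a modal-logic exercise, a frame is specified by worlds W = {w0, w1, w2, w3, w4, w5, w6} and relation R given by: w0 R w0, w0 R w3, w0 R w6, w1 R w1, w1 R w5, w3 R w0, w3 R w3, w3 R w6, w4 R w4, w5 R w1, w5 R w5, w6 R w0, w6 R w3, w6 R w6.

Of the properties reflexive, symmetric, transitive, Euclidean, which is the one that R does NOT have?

Reflexive: no — w2 is not related to itself.
Symmetric: yes — every pair in R has its reverse in R.
Transitive: yes — every two-step R-path is closed by a direct edge.
Euclidean: yes — any two successors of a common world are R-related.
Only reflexive fails.

reflexive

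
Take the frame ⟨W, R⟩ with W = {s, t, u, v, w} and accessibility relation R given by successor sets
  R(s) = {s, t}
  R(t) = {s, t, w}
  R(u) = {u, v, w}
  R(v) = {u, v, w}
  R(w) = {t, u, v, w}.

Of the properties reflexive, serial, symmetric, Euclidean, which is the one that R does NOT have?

Euclidean

Reflexive: yes — every world is R-related to itself.
Serial: yes — every world has a successor (e.g. s R s).
Symmetric: yes — every pair in R has its reverse in R.
Euclidean: no — t R s and t R w, but not s R w.
Only Euclidean fails.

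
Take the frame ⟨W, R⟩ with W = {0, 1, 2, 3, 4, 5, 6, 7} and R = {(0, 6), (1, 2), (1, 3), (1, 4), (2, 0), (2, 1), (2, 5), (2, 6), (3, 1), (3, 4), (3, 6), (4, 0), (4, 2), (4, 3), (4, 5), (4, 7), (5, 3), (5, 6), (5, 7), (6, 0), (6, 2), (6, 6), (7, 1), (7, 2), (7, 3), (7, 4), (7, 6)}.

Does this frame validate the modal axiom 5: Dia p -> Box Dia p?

No

By correspondence theory, 5 is valid on a frame iff R is Euclidean.
Euclidean: no — 1 R 2 and 1 R 3, but not 2 R 3.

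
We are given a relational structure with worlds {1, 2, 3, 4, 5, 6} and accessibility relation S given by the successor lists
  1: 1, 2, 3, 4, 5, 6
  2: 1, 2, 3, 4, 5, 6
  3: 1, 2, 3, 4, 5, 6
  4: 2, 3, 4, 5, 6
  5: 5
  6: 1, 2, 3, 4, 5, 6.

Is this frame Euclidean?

Euclidean: no — 1 S 5 and 1 S 2, but not 5 S 2.

No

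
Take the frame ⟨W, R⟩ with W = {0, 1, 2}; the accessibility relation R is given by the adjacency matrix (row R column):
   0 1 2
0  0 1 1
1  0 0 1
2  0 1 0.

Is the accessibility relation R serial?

Yes

Serial: yes — every world has a successor (e.g. 0 R 1).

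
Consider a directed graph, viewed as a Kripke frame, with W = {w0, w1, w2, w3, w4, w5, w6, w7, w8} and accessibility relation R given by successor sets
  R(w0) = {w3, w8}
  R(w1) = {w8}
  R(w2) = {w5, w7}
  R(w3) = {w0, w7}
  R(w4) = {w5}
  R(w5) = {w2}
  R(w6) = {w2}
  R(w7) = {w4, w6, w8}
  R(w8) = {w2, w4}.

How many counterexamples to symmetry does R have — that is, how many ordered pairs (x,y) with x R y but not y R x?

Enumerating: (w0,w8), (w1,w8), (w2,w7), (w3,w7), (w4,w5), (w6,w2), (w7,w4), (w7,w6), (w7,w8), (w8,w2), (w8,w4).

11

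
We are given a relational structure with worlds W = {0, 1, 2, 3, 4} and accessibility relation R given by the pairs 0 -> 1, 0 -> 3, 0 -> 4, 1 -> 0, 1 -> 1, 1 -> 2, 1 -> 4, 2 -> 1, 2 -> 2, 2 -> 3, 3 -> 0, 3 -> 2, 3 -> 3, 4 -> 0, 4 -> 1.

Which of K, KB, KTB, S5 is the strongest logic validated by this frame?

Symmetric (axiom B): yes — every pair in R has its reverse in R.
Reflexive (axiom T): no — 0 is not related to itself.
Euclidean (axiom 5): no — 0 R 1 and 0 R 3, but not 1 R 3.
So F validates K, KB; KTB would additionally require R to be reflexive. The strongest is KB.

KB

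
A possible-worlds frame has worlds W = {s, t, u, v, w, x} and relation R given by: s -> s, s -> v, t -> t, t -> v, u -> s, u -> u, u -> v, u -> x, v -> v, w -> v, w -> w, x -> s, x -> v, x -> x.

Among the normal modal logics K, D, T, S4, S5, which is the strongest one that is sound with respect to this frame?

S4

Serial (axiom D): yes — every world has a successor (e.g. s R s).
Reflexive (axiom T): yes — every world is R-related to itself.
Transitive (axiom 4): yes — every two-step R-path is closed by a direct edge.
Euclidean (axiom 5): no — u R s and u R x, but not s R x.
So F validates K, D, T, S4; S5 would additionally require R to be Euclidean. The strongest is S4.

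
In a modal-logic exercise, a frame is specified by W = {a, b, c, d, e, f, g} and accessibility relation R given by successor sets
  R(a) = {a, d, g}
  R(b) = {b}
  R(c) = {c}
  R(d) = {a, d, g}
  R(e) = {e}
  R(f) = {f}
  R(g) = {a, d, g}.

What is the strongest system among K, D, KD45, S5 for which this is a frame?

Serial (axiom D): yes — every world has a successor (e.g. a R a).
Euclidean (axiom 5): yes — any two successors of a common world are R-related.
Transitive (axiom 4): yes — every two-step R-path is closed by a direct edge.
Reflexive (axiom T): yes — every world is R-related to itself.
So F validates K, D, KD45, S5. The strongest is S5.

S5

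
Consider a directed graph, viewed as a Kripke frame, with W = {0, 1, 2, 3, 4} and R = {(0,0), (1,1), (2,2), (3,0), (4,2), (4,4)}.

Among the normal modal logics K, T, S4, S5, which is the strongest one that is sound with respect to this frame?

Reflexive (axiom T): no — 3 is not related to itself.
Transitive (axiom 4): yes — every two-step R-path is closed by a direct edge.
Euclidean (axiom 5): no — 4 R 2 and 4 R 4, but not 2 R 4.
So F validates K; T would additionally require R to be reflexive. The strongest is K.

K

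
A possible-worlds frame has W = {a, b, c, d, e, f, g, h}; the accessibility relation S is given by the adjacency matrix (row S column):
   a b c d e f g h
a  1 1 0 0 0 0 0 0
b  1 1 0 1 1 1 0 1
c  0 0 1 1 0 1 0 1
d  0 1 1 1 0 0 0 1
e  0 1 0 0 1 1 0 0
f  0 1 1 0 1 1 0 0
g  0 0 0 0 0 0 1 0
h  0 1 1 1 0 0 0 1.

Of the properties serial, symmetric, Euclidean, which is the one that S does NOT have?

Euclidean

Serial: yes — every world has a successor (e.g. a S a).
Symmetric: yes — every pair in S has its reverse in S.
Euclidean: no — b S a and b S d, but not a S d.
Only Euclidean fails.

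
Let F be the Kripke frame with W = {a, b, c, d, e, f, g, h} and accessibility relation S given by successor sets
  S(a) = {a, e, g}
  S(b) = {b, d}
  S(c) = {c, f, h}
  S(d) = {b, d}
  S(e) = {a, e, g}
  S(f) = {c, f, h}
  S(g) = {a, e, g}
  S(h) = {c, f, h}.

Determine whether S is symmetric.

Yes

Symmetric: yes — every pair in S has its reverse in S.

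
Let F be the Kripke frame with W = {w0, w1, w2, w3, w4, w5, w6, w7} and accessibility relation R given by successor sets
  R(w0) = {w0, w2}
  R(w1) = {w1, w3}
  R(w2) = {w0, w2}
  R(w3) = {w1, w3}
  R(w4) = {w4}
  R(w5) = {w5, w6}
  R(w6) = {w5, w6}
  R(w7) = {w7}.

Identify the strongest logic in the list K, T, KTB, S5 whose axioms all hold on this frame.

Reflexive (axiom T): yes — every world is R-related to itself.
Symmetric (axiom B): yes — every pair in R has its reverse in R.
Euclidean (axiom 5): yes — any two successors of a common world are R-related.
So F validates K, T, KTB, S5. The strongest is S5.

S5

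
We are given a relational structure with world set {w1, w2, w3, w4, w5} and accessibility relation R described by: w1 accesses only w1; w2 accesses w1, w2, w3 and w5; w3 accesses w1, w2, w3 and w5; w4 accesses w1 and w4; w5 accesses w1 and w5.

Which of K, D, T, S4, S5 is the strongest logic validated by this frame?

S4

Serial (axiom D): yes — every world has a successor (e.g. w1 R w1).
Reflexive (axiom T): yes — every world is R-related to itself.
Transitive (axiom 4): yes — every two-step R-path is closed by a direct edge.
Euclidean (axiom 5): no — w2 R w1 and w2 R w3, but not w1 R w3.
So F validates K, D, T, S4; S5 would additionally require R to be Euclidean. The strongest is S4.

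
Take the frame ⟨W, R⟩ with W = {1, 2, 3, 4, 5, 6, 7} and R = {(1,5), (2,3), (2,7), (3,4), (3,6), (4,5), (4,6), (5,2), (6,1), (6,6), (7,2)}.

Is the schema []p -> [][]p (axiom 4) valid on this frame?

No

Axiom 4 corresponds to the accessibility relation being transitive.
Transitive: no — 1 R 5 and 5 R 2, but not 1 R 2.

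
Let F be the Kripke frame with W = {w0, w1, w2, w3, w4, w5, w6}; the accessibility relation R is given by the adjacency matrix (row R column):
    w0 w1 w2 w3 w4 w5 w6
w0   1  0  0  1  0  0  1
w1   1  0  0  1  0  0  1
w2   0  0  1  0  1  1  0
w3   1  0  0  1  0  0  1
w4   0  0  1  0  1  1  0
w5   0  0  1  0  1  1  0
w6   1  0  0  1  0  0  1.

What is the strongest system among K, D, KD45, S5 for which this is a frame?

KD45

Serial (axiom D): yes — every world has a successor (e.g. w0 R w0).
Euclidean (axiom 5): yes — any two successors of a common world are R-related.
Transitive (axiom 4): yes — every two-step R-path is closed by a direct edge.
Reflexive (axiom T): no — w1 is not related to itself.
So F validates K, D, KD45; S5 would additionally require R to be reflexive. The strongest is KD45.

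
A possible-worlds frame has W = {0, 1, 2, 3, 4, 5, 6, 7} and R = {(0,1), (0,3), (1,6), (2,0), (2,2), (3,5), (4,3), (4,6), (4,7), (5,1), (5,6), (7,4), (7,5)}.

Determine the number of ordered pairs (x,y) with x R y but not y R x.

Enumerating: (0,1), (0,3), (1,6), (2,0), (3,5), (4,3), (4,6), (5,1), (5,6), (7,5).

10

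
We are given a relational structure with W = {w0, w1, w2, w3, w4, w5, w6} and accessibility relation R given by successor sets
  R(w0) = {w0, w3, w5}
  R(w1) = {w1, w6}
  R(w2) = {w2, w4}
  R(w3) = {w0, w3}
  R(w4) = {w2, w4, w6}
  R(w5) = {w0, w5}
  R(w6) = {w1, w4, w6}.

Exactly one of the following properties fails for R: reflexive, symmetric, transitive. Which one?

transitive

Reflexive: yes — every world is R-related to itself.
Symmetric: yes — every pair in R has its reverse in R.
Transitive: no — w1 R w6 and w6 R w4, but not w1 R w4.
Only transitive fails.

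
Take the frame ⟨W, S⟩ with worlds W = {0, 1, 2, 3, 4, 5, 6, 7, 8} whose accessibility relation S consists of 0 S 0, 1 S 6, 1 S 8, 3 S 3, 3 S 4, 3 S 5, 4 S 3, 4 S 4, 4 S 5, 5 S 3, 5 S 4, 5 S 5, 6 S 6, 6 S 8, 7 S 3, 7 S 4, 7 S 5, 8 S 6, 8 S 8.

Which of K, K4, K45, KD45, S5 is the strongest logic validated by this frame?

Transitive (axiom 4): yes — every two-step S-path is closed by a direct edge.
Euclidean (axiom 5): yes — any two successors of a common world are S-related.
Serial (axiom D): no — 2 has no S-successor.
Reflexive (axiom T): no — 1 is not related to itself.
So F validates K, K4, K45; KD45 would additionally require S to be serial. The strongest is K45.

K45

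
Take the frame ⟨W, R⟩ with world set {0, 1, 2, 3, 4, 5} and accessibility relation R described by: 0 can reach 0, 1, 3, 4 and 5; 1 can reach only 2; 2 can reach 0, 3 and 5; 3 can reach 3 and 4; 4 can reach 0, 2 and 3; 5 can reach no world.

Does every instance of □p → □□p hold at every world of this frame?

No

Axiom 4 corresponds to the accessibility relation being transitive.
Transitive: no — 0 R 1 and 1 R 2, but not 0 R 2.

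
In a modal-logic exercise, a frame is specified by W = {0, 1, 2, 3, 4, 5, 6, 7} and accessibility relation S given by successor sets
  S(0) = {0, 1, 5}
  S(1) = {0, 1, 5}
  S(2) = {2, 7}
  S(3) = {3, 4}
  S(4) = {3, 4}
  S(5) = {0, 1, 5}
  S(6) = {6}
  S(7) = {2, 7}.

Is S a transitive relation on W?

Yes

Transitive: yes — every two-step S-path is closed by a direct edge.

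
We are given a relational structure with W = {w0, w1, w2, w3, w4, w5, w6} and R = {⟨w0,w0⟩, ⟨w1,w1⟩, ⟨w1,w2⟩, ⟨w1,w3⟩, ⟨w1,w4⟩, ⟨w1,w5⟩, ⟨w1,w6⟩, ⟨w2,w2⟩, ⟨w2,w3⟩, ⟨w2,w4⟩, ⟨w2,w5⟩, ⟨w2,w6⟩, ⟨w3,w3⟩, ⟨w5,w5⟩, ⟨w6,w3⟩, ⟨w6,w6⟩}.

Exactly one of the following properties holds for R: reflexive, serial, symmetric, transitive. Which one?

Reflexive: no — w4 is not related to itself.
Serial: no — w4 has no R-successor.
Symmetric: no — w1 R w2 but not w2 R w1.
Transitive: yes — every two-step R-path is closed by a direct edge.
Only transitive holds.

transitive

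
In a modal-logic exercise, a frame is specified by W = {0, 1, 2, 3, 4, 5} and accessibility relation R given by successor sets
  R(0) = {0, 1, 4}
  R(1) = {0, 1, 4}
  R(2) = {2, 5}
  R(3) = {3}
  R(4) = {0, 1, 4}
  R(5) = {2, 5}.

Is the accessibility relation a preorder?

Yes

Reflexive: yes — every world is R-related to itself.
Transitive: yes — every two-step R-path is closed by a direct edge.
So R is a preorder.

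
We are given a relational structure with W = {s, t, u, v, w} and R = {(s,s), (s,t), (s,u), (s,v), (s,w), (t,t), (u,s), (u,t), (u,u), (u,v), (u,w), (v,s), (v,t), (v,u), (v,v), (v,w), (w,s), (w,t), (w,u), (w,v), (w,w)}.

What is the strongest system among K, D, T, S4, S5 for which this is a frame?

S4

Serial (axiom D): yes — every world has a successor (e.g. s R s).
Reflexive (axiom T): yes — every world is R-related to itself.
Transitive (axiom 4): yes — every two-step R-path is closed by a direct edge.
Euclidean (axiom 5): no — s R t and s R u, but not t R u.
So F validates K, D, T, S4; S5 would additionally require R to be Euclidean. The strongest is S4.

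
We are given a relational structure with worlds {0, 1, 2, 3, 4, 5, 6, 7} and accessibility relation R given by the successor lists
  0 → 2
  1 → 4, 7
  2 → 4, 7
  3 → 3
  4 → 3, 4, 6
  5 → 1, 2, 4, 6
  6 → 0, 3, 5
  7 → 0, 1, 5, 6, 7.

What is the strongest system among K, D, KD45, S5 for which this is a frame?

Serial (axiom D): yes — every world has a successor (e.g. 0 R 2).
Euclidean (axiom 5): no — 1 R 4 and 1 R 7, but not 4 R 7.
Transitive (axiom 4): no — 0 R 2 and 2 R 4, but not 0 R 4.
Reflexive (axiom T): no — 0 is not related to itself.
So F validates K, D; KD45 would additionally require R to be Euclidean and transitive. The strongest is D.

D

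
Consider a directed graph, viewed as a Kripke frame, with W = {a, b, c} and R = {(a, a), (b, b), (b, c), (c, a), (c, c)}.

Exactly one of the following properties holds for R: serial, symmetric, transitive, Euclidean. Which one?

Serial: yes — every world has a successor (e.g. a R a).
Symmetric: no — b R c but not c R b.
Transitive: no — b R c and c R a, but not b R a.
Euclidean: no — b R c and b R b, but not c R b.
Only serial holds.

serial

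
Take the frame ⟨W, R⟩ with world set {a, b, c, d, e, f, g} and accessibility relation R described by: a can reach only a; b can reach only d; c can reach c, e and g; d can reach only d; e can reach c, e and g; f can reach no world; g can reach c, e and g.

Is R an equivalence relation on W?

Reflexive: no — b is not related to itself.
Symmetric: no — b R d but not d R b.
Transitive: yes — every two-step R-path is closed by a direct edge.
So R is not an equivalence relation.

No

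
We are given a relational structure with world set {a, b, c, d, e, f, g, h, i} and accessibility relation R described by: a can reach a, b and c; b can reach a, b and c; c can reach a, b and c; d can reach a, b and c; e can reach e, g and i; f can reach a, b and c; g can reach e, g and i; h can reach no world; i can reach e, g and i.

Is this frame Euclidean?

Yes

Euclidean: yes — any two successors of a common world are R-related.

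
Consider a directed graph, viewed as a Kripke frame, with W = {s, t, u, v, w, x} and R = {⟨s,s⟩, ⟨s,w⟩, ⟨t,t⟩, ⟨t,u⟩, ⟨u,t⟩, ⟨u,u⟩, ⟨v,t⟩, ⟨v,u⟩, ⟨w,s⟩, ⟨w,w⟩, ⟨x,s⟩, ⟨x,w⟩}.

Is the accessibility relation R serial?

Yes

Serial: yes — every world has a successor (e.g. s R s).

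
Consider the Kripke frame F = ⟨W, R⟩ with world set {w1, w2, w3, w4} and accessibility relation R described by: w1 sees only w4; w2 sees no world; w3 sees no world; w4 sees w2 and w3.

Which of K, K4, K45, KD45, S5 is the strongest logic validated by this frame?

K

Transitive (axiom 4): no — w1 R w4 and w4 R w2, but not w1 R w2.
Euclidean (axiom 5): no — w4 R w2 and w4 R w3, but not w2 R w3.
Serial (axiom D): no — w2 has no R-successor.
Reflexive (axiom T): no — w1 is not related to itself.
So F validates K; K4 would additionally require R to be transitive. The strongest is K.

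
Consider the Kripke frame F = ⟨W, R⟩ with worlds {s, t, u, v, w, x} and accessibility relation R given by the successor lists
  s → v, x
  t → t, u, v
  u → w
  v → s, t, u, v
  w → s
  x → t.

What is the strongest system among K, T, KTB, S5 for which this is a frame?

Reflexive (axiom T): no — s is not related to itself.
Symmetric (axiom B): no — s R x but not x R s.
Euclidean (axiom 5): no — s R v and s R x, but not v R x.
So F validates K; T would additionally require R to be reflexive. The strongest is K.

K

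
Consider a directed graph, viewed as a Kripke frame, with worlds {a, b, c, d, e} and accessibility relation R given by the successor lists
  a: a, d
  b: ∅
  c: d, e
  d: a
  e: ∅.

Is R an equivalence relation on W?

No

Reflexive: no — b is not related to itself.
Symmetric: no — c R d but not d R c.
Transitive: no — c R d and d R a, but not c R a.
So R is not an equivalence relation.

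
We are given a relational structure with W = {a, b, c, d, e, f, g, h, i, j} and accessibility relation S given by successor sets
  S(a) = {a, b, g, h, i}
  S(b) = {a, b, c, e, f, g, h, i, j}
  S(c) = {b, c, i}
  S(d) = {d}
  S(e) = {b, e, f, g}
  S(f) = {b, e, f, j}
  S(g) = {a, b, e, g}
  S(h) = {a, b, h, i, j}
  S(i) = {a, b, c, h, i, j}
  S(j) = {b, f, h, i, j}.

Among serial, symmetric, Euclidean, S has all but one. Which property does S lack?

Serial: yes — every world has a successor (e.g. a S a).
Symmetric: yes — every pair in S has its reverse in S.
Euclidean: no — a S g and a S h, but not g S h.
Only Euclidean fails.

Euclidean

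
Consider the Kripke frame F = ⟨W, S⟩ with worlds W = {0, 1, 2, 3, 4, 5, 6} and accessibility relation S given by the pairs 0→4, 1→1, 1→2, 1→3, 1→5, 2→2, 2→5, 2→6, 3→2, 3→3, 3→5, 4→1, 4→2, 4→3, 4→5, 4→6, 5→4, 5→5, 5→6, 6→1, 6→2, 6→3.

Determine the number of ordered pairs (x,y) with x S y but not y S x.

14

Enumerating: (0,4), (1,2), (1,3), (1,5), (2,5), (3,2), (3,5), (4,1), (4,2), (4,3), (4,6), (5,6), (6,1), (6,3).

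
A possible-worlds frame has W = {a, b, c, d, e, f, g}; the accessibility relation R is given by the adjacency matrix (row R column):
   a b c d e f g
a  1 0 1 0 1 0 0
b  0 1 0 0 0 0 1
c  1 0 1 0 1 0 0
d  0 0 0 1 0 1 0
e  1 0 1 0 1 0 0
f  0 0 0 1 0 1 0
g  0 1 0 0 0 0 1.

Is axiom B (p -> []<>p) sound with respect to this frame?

Yes

Axiom B corresponds to the accessibility relation being symmetric.
Symmetric: yes — every pair in R has its reverse in R.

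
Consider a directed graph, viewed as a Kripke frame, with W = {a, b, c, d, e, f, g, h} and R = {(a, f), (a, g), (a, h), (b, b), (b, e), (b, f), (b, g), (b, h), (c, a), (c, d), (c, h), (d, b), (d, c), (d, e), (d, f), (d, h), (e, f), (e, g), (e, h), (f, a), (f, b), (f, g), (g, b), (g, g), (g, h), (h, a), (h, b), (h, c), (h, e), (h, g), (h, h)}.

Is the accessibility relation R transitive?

Transitive: no — a R f and f R b, but not a R b.

No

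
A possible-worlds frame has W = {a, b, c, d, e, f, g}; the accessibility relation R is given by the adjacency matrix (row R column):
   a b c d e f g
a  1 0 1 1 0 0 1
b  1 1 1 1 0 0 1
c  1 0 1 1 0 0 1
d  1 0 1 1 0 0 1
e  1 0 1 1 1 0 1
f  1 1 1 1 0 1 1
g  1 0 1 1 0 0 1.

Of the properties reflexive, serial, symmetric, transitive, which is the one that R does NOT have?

Reflexive: yes — every world is R-related to itself.
Serial: yes — every world has a successor (e.g. a R a).
Symmetric: no — b R a but not a R b.
Transitive: yes — every two-step R-path is closed by a direct edge.
Only symmetric fails.

symmetric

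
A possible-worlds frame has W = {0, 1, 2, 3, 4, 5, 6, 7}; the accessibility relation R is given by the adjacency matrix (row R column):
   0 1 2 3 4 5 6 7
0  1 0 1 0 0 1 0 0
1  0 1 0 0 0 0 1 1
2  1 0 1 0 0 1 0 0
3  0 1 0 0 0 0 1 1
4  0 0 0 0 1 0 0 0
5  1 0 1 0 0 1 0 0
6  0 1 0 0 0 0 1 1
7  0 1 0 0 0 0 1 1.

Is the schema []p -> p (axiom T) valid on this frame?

No

The schema T characterises exactly the reflexive frames.
Reflexive: no — 3 is not related to itself.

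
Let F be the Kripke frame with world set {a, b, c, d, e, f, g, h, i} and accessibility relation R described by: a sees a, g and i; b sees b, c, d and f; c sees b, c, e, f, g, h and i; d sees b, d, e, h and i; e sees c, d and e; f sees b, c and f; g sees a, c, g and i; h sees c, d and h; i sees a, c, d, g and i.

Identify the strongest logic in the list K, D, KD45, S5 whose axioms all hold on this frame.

D

Serial (axiom D): yes — every world has a successor (e.g. a R a).
Euclidean (axiom 5): no — b R c and b R d, but not c R d.
Transitive (axiom 4): no — a R g and g R c, but not a R c.
Reflexive (axiom T): yes — every world is R-related to itself.
So F validates K, D; KD45 would additionally require R to be Euclidean and transitive. The strongest is D.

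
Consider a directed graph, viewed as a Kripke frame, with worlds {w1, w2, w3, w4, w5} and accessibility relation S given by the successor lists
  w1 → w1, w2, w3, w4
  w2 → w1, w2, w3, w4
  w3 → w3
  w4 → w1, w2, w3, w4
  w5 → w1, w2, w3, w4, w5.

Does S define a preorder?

Reflexive: yes — every world is S-related to itself.
Transitive: yes — every two-step S-path is closed by a direct edge.
So S is a preorder.

Yes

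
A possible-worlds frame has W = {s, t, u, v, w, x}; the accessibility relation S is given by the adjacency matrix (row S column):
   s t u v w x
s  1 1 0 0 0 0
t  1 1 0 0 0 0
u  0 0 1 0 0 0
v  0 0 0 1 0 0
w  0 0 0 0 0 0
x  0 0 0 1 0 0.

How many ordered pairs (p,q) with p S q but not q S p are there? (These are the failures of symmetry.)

1

Enumerating: (x,v).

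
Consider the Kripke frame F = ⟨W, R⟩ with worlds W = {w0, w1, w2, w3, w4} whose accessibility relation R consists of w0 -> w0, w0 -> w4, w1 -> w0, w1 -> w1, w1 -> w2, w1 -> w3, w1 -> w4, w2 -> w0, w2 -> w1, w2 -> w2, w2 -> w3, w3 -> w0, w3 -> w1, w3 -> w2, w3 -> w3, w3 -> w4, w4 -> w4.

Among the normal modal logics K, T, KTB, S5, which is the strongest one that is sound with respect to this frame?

Reflexive (axiom T): yes — every world is R-related to itself.
Symmetric (axiom B): no — w0 R w4 but not w4 R w0.
Euclidean (axiom 5): no — w1 R w0 and w1 R w2, but not w0 R w2.
So F validates K, T; KTB would additionally require R to be symmetric. The strongest is T.

T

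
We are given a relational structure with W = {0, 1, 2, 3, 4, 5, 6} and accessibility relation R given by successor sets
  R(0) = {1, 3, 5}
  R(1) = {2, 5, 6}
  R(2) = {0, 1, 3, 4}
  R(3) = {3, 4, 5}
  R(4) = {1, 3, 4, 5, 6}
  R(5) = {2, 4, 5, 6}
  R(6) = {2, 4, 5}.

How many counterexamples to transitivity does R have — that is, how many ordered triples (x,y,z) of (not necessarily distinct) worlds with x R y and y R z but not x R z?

38

Enumerating: (0,1,2), (0,1,6), (0,3,4), (0,5,2), (0,5,4), (0,5,6), (1,2,0), (1,2,1), (1,2,3), (1,2,4), (1,5,4), (1,6,4), … and 26 more.
Total: 38.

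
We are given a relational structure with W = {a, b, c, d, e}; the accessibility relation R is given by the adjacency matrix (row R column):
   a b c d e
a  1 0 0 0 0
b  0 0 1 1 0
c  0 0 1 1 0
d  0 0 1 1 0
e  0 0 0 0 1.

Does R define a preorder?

Reflexive: no — b is not related to itself.
Transitive: yes — every two-step R-path is closed by a direct edge.
So R is not a preorder.

No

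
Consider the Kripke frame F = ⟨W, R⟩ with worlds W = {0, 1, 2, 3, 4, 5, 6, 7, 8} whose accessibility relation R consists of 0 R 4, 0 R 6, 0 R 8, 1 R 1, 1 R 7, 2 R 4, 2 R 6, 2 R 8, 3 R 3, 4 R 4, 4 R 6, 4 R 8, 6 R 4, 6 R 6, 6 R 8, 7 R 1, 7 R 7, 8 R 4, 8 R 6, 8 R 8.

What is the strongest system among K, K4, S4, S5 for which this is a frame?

Transitive (axiom 4): yes — every two-step R-path is closed by a direct edge.
Reflexive (axiom T): no — 0 is not related to itself.
Euclidean (axiom 5): yes — any two successors of a common world are R-related.
So F validates K, K4; S4 would additionally require R to be reflexive. The strongest is K4.

K4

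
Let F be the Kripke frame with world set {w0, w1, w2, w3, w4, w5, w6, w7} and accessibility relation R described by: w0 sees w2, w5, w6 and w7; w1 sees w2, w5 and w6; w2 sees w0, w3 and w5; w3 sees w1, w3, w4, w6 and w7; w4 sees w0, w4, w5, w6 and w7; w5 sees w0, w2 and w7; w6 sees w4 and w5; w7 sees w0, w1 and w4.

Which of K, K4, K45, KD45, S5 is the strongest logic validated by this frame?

K

Transitive (axiom 4): no — w0 R w2 and w2 R w3, but not w0 R w3.
Euclidean (axiom 5): no — w0 R w2 and w0 R w6, but not w2 R w6.
Serial (axiom D): yes — every world has a successor (e.g. w0 R w2).
Reflexive (axiom T): no — w0 is not related to itself.
So F validates K; K4 would additionally require R to be transitive. The strongest is K.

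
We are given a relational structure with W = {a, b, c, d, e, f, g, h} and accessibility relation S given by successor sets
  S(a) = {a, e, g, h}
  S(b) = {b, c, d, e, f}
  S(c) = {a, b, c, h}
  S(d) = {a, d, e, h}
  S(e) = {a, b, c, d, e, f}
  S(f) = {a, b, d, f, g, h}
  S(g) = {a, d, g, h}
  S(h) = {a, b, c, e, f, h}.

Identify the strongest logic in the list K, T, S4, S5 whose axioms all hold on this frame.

Reflexive (axiom T): yes — every world is S-related to itself.
Transitive (axiom 4): no — a S e and e S b, but not a S b.
Euclidean (axiom 5): no — a S e and a S g, but not e S g.
So F validates K, T; S4 would additionally require S to be transitive. The strongest is T.

T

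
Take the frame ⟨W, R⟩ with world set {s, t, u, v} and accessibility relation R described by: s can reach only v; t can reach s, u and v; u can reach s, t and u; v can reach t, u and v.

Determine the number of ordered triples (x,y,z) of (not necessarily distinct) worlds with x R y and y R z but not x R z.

8

Enumerating: (s,v,t), (s,v,u), (t,u,t), (t,v,t), (u,s,v), (u,t,v), (v,t,s), (v,u,s).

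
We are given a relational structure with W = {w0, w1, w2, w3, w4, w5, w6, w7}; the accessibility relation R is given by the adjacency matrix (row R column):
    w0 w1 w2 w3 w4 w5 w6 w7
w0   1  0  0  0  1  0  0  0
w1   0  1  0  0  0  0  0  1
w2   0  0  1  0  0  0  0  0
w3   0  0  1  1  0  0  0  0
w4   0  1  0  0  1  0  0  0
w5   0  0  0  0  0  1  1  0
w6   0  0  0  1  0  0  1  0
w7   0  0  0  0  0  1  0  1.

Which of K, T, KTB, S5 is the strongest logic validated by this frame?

Reflexive (axiom T): yes — every world is R-related to itself.
Symmetric (axiom B): no — w0 R w4 but not w4 R w0.
Euclidean (axiom 5): no — w0 R w4 and w0 R w0, but not w4 R w0.
So F validates K, T; KTB would additionally require R to be symmetric. The strongest is T.

T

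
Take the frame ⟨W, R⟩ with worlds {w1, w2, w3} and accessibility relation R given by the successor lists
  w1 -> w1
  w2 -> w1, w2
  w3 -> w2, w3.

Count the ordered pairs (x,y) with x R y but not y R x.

Enumerating: (w2,w1), (w3,w2).

2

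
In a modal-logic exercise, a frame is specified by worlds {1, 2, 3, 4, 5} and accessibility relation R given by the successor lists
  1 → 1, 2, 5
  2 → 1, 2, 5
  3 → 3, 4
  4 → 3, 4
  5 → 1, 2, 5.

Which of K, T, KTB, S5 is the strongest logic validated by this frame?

S5

Reflexive (axiom T): yes — every world is R-related to itself.
Symmetric (axiom B): yes — every pair in R has its reverse in R.
Euclidean (axiom 5): yes — any two successors of a common world are R-related.
So F validates K, T, KTB, S5. The strongest is S5.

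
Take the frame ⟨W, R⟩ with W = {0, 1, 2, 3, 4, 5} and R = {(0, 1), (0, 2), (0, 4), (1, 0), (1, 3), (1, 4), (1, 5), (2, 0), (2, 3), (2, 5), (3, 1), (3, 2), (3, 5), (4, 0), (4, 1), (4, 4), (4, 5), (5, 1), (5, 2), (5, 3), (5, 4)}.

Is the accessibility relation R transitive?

No

Transitive: no — 0 R 1 and 1 R 3, but not 0 R 3.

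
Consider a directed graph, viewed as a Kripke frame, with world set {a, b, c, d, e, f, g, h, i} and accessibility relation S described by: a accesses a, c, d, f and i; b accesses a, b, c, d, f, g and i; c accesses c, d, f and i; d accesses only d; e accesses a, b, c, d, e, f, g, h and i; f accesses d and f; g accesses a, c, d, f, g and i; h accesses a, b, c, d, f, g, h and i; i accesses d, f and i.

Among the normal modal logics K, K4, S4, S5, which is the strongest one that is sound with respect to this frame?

Transitive (axiom 4): yes — every two-step S-path is closed by a direct edge.
Reflexive (axiom T): yes — every world is S-related to itself.
Euclidean (axiom 5): no — a S d and a S c, but not d S c.
So F validates K, K4, S4; S5 would additionally require S to be Euclidean. The strongest is S4.

S4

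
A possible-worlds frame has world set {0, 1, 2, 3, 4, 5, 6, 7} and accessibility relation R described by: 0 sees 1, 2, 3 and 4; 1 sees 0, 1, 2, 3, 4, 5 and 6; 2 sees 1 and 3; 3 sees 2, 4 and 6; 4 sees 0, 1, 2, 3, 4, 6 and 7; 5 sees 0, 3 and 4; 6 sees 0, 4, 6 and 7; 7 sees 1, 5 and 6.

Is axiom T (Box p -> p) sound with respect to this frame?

By correspondence theory, T is valid on a frame iff R is reflexive.
Reflexive: no — 0 is not related to itself.

No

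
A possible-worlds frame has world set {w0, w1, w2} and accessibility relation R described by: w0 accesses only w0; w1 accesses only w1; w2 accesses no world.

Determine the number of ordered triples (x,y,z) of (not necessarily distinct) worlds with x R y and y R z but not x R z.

R is transitive; there are no such tuples.

0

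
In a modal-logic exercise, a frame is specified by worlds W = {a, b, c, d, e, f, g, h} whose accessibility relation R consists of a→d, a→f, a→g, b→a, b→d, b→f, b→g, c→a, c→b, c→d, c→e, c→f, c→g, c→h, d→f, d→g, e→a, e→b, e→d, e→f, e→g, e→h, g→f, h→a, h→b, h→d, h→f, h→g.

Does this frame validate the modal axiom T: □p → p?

The schema T characterises exactly the reflexive frames.
Reflexive: no — a is not related to itself.

No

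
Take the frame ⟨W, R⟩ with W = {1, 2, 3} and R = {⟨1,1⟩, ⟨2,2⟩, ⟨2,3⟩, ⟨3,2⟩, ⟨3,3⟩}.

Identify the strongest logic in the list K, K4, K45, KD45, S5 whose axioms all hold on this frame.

Transitive (axiom 4): yes — every two-step R-path is closed by a direct edge.
Euclidean (axiom 5): yes — any two successors of a common world are R-related.
Serial (axiom D): yes — every world has a successor (e.g. 1 R 1).
Reflexive (axiom T): yes — every world is R-related to itself.
So F validates K, K4, K45, KD45, S5. The strongest is S5.

S5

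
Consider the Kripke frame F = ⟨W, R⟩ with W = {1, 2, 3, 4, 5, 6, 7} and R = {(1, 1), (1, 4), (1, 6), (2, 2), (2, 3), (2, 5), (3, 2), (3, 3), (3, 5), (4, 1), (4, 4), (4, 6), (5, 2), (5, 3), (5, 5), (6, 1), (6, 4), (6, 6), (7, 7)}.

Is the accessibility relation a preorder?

Yes

Reflexive: yes — every world is R-related to itself.
Transitive: yes — every two-step R-path is closed by a direct edge.
So R is a preorder.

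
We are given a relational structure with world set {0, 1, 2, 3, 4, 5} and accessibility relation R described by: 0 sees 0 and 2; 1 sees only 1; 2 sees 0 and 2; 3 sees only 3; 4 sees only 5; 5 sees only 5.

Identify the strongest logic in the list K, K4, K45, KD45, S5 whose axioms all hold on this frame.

Transitive (axiom 4): yes — every two-step R-path is closed by a direct edge.
Euclidean (axiom 5): yes — any two successors of a common world are R-related.
Serial (axiom D): yes — every world has a successor (e.g. 0 R 0).
Reflexive (axiom T): no — 4 is not related to itself.
So F validates K, K4, K45, KD45; S5 would additionally require R to be reflexive. The strongest is KD45.

KD45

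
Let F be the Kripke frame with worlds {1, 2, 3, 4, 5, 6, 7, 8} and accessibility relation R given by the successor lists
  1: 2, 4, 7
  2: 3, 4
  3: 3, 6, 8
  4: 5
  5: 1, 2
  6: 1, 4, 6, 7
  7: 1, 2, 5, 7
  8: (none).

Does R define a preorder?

Reflexive: no — 1 is not related to itself.
Transitive: no — 1 R 2 and 2 R 3, but not 1 R 3.
So R is not a preorder.

No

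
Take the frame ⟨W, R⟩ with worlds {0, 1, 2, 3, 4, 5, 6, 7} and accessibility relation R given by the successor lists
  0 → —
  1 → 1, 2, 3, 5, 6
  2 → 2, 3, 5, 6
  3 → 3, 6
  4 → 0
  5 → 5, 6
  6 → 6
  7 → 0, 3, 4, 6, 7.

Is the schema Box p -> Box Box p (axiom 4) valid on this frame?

Yes

Axiom 4 corresponds to the accessibility relation being transitive.
Transitive: yes — every two-step R-path is closed by a direct edge.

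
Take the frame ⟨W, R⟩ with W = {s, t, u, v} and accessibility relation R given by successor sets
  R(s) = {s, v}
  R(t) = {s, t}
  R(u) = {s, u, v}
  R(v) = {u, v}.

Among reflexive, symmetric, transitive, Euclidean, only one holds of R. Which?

reflexive

Reflexive: yes — every world is R-related to itself.
Symmetric: no — s R v but not v R s.
Transitive: no — s R v and v R u, but not s R u.
Euclidean: no — u R v and u R s, but not v R s.
Only reflexive holds.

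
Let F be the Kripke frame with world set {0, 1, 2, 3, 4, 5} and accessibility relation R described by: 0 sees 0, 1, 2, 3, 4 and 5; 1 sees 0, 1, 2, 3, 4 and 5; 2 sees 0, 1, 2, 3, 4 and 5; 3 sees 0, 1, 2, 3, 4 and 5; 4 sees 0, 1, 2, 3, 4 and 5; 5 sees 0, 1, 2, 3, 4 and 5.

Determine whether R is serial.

Yes

Serial: yes — every world has a successor (e.g. 0 R 0).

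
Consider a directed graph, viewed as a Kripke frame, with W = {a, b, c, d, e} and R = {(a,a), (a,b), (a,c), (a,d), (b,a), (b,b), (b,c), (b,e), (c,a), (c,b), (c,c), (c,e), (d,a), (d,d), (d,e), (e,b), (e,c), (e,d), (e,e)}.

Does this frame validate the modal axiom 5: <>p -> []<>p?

The schema 5 characterises exactly the Euclidean frames.
Euclidean: no — a R b and a R d, but not b R d.

No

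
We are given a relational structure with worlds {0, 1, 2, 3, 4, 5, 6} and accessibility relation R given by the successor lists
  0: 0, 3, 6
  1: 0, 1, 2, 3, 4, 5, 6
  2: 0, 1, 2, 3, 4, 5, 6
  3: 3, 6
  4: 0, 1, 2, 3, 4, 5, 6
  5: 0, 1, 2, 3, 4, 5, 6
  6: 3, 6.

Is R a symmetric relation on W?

No

Symmetric: no — 0 R 3 but not 3 R 0.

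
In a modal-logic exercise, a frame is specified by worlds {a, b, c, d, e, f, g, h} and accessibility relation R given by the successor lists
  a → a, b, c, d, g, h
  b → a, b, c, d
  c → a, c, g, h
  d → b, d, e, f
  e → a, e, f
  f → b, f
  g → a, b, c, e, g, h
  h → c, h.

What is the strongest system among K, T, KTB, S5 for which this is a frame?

T

Reflexive (axiom T): yes — every world is R-related to itself.
Symmetric (axiom B): no — a R d but not d R a.
Euclidean (axiom 5): no — a R b and a R g, but not b R g.
So F validates K, T; KTB would additionally require R to be symmetric. The strongest is T.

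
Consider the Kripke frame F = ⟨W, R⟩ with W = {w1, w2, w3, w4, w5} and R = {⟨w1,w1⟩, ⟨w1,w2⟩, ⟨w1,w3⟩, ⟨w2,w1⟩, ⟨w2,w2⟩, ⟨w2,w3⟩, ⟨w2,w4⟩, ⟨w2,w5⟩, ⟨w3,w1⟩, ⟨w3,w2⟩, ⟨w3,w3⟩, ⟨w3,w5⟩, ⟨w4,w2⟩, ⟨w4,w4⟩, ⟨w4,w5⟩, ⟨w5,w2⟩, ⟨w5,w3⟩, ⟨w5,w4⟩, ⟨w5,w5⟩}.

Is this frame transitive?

Transitive: no — w1 R w2 and w2 R w4, but not w1 R w4.

No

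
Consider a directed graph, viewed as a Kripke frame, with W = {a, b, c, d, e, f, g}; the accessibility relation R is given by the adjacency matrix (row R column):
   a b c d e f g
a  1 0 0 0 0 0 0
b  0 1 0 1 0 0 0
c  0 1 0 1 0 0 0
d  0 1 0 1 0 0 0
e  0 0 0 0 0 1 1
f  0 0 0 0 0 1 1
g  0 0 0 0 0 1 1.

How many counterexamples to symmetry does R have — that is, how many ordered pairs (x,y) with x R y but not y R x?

Enumerating: (c,b), (c,d), (e,f), (e,g).

4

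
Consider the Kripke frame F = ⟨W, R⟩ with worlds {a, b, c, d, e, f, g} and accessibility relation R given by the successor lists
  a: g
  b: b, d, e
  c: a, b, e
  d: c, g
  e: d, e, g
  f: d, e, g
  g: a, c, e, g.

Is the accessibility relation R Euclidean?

No

Euclidean: no — b R d and b R e, but not d R e.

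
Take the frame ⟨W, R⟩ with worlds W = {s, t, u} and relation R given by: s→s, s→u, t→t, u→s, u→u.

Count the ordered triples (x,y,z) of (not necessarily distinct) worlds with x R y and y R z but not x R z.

0

R is transitive; there are no such tuples.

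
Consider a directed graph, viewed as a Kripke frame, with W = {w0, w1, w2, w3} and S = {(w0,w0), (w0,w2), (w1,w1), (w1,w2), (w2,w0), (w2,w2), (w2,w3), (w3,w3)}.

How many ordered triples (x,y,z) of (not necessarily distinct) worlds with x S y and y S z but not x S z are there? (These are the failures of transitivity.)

3

Enumerating: (w0,w2,w3), (w1,w2,w0), (w1,w2,w3).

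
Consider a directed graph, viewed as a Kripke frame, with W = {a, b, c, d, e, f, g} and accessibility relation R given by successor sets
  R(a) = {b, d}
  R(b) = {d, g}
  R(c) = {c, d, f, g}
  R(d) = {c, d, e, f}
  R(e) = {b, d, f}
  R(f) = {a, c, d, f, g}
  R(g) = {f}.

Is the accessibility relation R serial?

Serial: yes — every world has a successor (e.g. a R b).

Yes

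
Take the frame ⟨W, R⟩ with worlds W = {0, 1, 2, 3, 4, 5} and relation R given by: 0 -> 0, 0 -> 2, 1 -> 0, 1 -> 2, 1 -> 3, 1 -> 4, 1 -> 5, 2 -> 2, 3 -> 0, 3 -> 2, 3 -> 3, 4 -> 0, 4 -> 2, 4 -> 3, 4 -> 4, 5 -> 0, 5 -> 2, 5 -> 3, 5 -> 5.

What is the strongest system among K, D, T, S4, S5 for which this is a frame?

D

Serial (axiom D): yes — every world has a successor (e.g. 0 R 0).
Reflexive (axiom T): no — 1 is not related to itself.
Transitive (axiom 4): yes — every two-step R-path is closed by a direct edge.
Euclidean (axiom 5): no — 1 R 0 and 1 R 3, but not 0 R 3.
So F validates K, D; T would additionally require R to be reflexive. The strongest is D.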